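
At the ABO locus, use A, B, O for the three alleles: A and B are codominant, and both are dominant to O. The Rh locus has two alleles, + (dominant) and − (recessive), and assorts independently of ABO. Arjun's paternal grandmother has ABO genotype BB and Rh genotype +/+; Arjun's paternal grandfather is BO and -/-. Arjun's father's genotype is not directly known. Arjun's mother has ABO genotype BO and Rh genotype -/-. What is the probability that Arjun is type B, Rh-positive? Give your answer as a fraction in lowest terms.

Arjun's father's ABO genotype from BB × BO: 1/2 BB, 1/2 BO.
Crossing each possibility with the mother BO and summing P(type B): 1/2·1 + 1/2·3/4 = 7/8.
Similarly for Rh via the father's Rh distribution: P(Rh+) = 1/2.
Independent loci: 7/8 × 1/2 = 7/16.

7/16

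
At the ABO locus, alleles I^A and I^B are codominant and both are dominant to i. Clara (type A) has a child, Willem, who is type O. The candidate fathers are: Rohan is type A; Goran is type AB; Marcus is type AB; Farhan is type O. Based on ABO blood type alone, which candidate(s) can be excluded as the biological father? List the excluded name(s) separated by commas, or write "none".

Goran, Marcus

A candidate is excluded only if no genotype consistent with his phenotype could produce a type O child with a type A mother.
Goran (type AB): no genotype consistent with that phenotype can produce a type-O child with a type-A mother.
Marcus (type AB): no genotype consistent with that phenotype can produce a type-O child with a type-A mother.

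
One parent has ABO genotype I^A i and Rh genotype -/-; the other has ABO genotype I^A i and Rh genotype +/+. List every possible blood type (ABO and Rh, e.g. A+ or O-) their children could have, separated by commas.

Gametes from I^A i × I^A i give offspring ABO genotypes I^A I^A, I^A i, i i, i.e. phenotypes O, A.
Rh cross -/- × +/+ → phenotypes Rh+.
Combining independently: O+, A+.

O+, A+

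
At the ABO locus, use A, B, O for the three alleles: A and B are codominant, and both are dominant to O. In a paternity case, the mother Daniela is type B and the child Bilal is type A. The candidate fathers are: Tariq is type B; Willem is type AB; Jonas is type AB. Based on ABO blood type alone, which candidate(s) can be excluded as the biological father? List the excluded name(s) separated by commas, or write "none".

A candidate is excluded only if no genotype consistent with his phenotype could produce a type A child with a type B mother.
Tariq (type B): no genotype consistent with that phenotype can produce a type-A child with a type-B mother.

Tariq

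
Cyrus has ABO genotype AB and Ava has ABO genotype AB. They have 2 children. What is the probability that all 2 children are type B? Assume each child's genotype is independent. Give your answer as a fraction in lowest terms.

ABO cross AB × AB → 1/4 A, 1/4 B, 1/2 AB.
So P(type B) = 1/4 per child.
All 2 independent: (1/4)^2 = 1/16.

1/16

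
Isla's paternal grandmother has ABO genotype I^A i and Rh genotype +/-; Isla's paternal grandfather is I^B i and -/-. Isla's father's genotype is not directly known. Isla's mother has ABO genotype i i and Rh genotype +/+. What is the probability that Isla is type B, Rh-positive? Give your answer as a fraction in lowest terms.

1/4

Isla's father's ABO genotype from I^A i × I^B i: 1/4 I^A I^B, 1/4 I^A i, 1/4 I^B i, 1/4 i i.
Crossing each possibility with the mother i i and summing P(type B): 1/4·1/2 + 1/4·0 + 1/4·1/2 + 1/4·0 = 1/4.
Similarly for Rh via the father's Rh distribution: P(Rh+) = 1.
Independent loci: 1/4 × 1 = 1/4.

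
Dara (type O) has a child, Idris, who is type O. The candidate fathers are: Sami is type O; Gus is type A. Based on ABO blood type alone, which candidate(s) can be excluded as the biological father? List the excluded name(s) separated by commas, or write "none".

A candidate is excluded only if no genotype consistent with his phenotype could produce a type O child with a type O mother.
Every candidate has at least one consistent genotype combination, so none can be excluded.

none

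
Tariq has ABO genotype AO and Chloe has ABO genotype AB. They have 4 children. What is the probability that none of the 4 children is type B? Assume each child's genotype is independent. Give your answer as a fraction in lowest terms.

81/256

ABO cross AO × AB → 1/2 A, 1/4 B, 1/4 AB.
So P(type B) = 1/4 per child.
P(not type B) = 3/4 for one child; (3/4)^4 = 81/256.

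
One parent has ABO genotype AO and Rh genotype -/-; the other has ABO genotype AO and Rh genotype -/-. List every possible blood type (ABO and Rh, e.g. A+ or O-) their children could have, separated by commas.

O-, A-

Gametes from AO × AO give offspring ABO genotypes AA, AO, OO, i.e. phenotypes O, A.
Rh cross -/- × -/- → phenotypes Rh-.
Combining independently: O-, A-.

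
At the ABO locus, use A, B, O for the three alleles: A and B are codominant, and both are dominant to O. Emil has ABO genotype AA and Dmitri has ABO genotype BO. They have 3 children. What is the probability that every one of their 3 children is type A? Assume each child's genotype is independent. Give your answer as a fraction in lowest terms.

ABO cross AA × BO → 1/2 A, 1/2 AB.
So P(type A) = 1/2 per child.
All 3 independent: (1/2)^3 = 1/8.

1/8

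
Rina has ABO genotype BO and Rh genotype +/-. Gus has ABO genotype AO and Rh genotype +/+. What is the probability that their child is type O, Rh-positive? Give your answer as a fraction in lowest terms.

1/4

ABO cross BO × AO → offspring phenotypes: 1/4 O, 1/4 A, 1/4 B, 1/4 AB.
Rh cross +/- × +/+ → 1 Rh+.
Independent loci: P(type O, Rh-positive) = 1/4 × 1 = 1/4.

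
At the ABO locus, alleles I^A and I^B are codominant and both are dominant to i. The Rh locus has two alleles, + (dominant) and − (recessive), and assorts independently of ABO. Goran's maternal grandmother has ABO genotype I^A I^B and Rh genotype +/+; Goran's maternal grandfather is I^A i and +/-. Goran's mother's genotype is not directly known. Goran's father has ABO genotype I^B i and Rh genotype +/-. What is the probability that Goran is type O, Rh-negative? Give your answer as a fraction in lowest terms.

Goran's mother's ABO genotype from I^A I^B × I^A i: 1/4 I^A I^A, 1/4 I^A I^B, 1/4 I^A i, 1/4 I^B i.
Crossing each possibility with the father I^B i and summing P(type O): 1/4·0 + 1/4·0 + 1/4·1/4 + 1/4·1/4 = 1/8.
Similarly for Rh via the mother's Rh distribution: P(Rh-) = 1/8.
Independent loci: 1/8 × 1/8 = 1/64.

1/64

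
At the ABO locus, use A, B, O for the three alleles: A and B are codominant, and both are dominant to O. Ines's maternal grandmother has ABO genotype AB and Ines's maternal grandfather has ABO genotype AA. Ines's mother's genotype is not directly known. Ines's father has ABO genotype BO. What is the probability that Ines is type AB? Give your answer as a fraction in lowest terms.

Ines's mother's ABO genotype from AB × AA: 1/2 AA, 1/2 AB.
Crossing each possibility with the father BO and summing P(type AB): 1/2·1/2 + 1/2·1/4 = 3/8.

3/8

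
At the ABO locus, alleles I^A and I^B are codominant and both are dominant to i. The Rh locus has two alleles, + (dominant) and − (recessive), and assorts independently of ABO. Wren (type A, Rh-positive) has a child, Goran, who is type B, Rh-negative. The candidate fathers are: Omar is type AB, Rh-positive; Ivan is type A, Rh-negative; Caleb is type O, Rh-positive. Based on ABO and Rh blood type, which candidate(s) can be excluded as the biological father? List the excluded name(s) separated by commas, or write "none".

A candidate is excluded only if no genotype consistent with his phenotype could produce a type B, Rh-negative child with a type A, Rh-positive mother.
Ivan (type A, Rh-): no genotype consistent with that phenotype can produce a type-B Rh- child with a type-A mother.
Caleb (type O, Rh+): no genotype consistent with that phenotype can produce a type-B Rh- child with a type-A mother.

Ivan, Caleb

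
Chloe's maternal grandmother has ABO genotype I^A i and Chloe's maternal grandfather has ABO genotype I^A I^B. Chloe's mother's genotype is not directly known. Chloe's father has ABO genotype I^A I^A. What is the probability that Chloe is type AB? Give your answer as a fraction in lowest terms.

Chloe's mother's ABO genotype from I^A i × I^A I^B: 1/4 I^A I^A, 1/4 I^A I^B, 1/4 I^A i, 1/4 I^B i.
Crossing each possibility with the father I^A I^A and summing P(type AB): 1/4·0 + 1/4·1/2 + 1/4·0 + 1/4·1/2 = 1/4.

1/4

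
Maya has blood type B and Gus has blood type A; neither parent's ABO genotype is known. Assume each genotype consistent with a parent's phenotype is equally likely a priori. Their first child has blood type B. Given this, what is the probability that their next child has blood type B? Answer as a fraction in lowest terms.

Possible genotypes: Maya ∈ {I^B I^B, I^B i}; Gus ∈ {I^A I^A, I^A i}.
Weight each parental genotype pair by prior × P(type-B child):
  I^B I^B × I^A i: posterior weight 2/3; P(next child type B) = 1/2.
  I^B i × I^A i: posterior weight 1/3; P(next child type B) = 1/4.
Weighted sum = 5/12.

5/12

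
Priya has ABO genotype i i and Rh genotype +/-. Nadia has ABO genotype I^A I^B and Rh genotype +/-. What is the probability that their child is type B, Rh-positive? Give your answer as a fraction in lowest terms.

3/8

ABO cross i i × I^A I^B → offspring phenotypes: 1/2 A, 1/2 B.
Rh cross +/- × +/- → 3/4 Rh+, 1/4 Rh-.
Independent loci: P(type B, Rh-positive) = 1/2 × 3/4 = 3/8.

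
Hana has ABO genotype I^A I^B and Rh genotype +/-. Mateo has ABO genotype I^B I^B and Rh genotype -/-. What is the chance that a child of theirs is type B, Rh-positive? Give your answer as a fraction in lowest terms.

1/4

ABO cross I^A I^B × I^B I^B → offspring phenotypes: 1/2 B, 1/2 AB.
Rh cross +/- × -/- → 1/2 Rh+, 1/2 Rh-.
Independent loci: P(type B, Rh-positive) = 1/2 × 1/2 = 1/4.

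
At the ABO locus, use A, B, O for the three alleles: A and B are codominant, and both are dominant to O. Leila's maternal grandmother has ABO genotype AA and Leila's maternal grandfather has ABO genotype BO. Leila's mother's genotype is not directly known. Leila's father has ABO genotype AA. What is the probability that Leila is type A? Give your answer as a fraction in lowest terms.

3/4

Leila's mother's ABO genotype from AA × BO: 1/2 AB, 1/2 AO.
Crossing each possibility with the father AA and summing P(type A): 1/2·1/2 + 1/2·1 = 3/4.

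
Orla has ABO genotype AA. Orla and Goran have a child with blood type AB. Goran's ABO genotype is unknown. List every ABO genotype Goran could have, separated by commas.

For each candidate genotype of Goran, check whether crossing it with AA can produce every observed child phenotype.
  AA → possible child types {A} ✗
  AB → possible child types {A, AB} ✓
  AO → possible child types {A} ✗
  BB → possible child types {AB} ✓
  BO → possible child types {A, AB} ✓
  OO → possible child types {A} ✗

AB, BB, BO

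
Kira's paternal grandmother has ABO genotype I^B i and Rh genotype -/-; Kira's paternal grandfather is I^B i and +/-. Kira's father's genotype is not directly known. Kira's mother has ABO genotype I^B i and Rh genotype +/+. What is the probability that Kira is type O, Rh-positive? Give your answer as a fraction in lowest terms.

1/4

Kira's father's ABO genotype from I^B i × I^B i: 1/4 I^B I^B, 1/2 I^B i, 1/4 i i.
Crossing each possibility with the mother I^B i and summing P(type O): 1/4·0 + 1/2·1/4 + 1/4·1/2 = 1/4.
Similarly for Rh via the father's Rh distribution: P(Rh+) = 1.
Independent loci: 1/4 × 1 = 1/4.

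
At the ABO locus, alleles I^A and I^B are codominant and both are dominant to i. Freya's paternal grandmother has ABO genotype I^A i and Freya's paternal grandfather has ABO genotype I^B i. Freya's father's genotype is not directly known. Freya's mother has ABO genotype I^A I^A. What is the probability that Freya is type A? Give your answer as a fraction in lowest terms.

3/4

Freya's father's ABO genotype from I^A i × I^B i: 1/4 I^A I^B, 1/4 I^A i, 1/4 I^B i, 1/4 i i.
Crossing each possibility with the mother I^A I^A and summing P(type A): 1/4·1/2 + 1/4·1 + 1/4·1/2 + 1/4·1 = 3/4.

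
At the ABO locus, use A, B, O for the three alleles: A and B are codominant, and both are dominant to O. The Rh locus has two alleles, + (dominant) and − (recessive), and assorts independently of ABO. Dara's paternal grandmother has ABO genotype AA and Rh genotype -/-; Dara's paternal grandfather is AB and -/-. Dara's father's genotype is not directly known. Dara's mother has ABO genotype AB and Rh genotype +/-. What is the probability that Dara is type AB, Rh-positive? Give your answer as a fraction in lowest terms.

1/4

Dara's father's ABO genotype from AA × AB: 1/2 AA, 1/2 AB.
Crossing each possibility with the mother AB and summing P(type AB): 1/2·1/2 + 1/2·1/2 = 1/2.
Similarly for Rh via the father's Rh distribution: P(Rh+) = 1/2.
Independent loci: 1/2 × 1/2 = 1/4.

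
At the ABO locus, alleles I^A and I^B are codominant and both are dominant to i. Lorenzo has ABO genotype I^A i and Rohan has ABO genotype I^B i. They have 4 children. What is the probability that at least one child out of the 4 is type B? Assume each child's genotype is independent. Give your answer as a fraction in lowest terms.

ABO cross I^A i × I^B i → 1/4 O, 1/4 A, 1/4 B, 1/4 AB.
So P(type B) = 1/4 per child.
P(none) = (3/4)^4 = 81/256; P(at least one) = 1 − 81/256 = 175/256.

175/256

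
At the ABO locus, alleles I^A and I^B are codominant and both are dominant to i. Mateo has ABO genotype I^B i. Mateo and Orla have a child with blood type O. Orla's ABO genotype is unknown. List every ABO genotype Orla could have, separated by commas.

I^A i, I^B i, i i

For each candidate genotype of Orla, check whether crossing it with I^B i can produce every observed child phenotype.
  I^A I^A → possible child types {A, AB} ✗
  I^A I^B → possible child types {A, B, AB} ✗
  I^A i → possible child types {O, A, B, AB} ✓
  I^B I^B → possible child types {B} ✗
  I^B i → possible child types {O, B} ✓
  i i → possible child types {O, B} ✓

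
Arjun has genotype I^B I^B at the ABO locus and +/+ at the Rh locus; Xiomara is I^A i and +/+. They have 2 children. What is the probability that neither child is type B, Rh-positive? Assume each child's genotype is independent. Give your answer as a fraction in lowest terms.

1/4

ABO cross I^B I^B × I^A i → 1/2 B, 1/2 AB.
Rh cross +/+ × +/+ → 1 Rh+; so P(type B, Rh-positive) = 1/2 × 1 = 1/2 per child.
P(not type B, Rh-positive) = 1/2 for one child; (1/2)^2 = 1/4.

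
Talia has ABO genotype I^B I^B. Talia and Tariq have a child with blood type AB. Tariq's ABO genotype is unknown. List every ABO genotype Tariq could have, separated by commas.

For each candidate genotype of Tariq, check whether crossing it with I^B I^B can produce every observed child phenotype.
  I^A I^A → possible child types {AB} ✓
  I^A I^B → possible child types {B, AB} ✓
  I^A i → possible child types {B, AB} ✓
  I^B I^B → possible child types {B} ✗
  I^B i → possible child types {B} ✗
  i i → possible child types {B} ✗

I^A I^A, I^A I^B, I^A i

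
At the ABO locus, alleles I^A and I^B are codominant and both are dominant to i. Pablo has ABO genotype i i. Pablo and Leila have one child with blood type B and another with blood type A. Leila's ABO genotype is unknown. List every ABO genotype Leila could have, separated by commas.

I^A I^B

For each candidate genotype of Leila, check whether crossing it with i i can produce every observed child phenotype.
  I^A I^A → possible child types {A} ✗
  I^A I^B → possible child types {A, B} ✓
  I^A i → possible child types {O, A} ✗
  I^B I^B → possible child types {B} ✗
  I^B i → possible child types {O, B} ✗
  i i → possible child types {O} ✗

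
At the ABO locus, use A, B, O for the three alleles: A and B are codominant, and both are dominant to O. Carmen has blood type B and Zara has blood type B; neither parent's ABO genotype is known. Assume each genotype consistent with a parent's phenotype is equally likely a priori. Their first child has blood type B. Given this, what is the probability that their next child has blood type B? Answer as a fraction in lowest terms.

19/20

Possible genotypes: Carmen ∈ {BB, BO}; Zara ∈ {BB, BO}.
Weight each parental genotype pair by prior × P(type-B child):
  BB × BB: posterior weight 4/15; P(next child type B) = 1.
  BB × BO: posterior weight 4/15; P(next child type B) = 1.
  BO × BB: posterior weight 4/15; P(next child type B) = 1.
  BO × BO: posterior weight 1/5; P(next child type B) = 3/4.
Weighted sum = 19/20.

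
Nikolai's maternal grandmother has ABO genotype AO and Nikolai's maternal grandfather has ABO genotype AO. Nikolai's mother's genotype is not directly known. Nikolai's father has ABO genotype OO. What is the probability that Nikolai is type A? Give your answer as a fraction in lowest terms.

Nikolai's mother's ABO genotype from AO × AO: 1/4 AA, 1/2 AO, 1/4 OO.
Crossing each possibility with the father OO and summing P(type A): 1/4·1 + 1/2·1/2 + 1/4·0 = 1/2.

1/2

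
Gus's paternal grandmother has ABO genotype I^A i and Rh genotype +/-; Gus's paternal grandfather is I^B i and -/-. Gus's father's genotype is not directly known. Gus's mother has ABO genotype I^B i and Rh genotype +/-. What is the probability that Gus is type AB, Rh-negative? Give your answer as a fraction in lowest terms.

Gus's father's ABO genotype from I^A i × I^B i: 1/4 I^A I^B, 1/4 I^A i, 1/4 I^B i, 1/4 i i.
Crossing each possibility with the mother I^B i and summing P(type AB): 1/4·1/4 + 1/4·1/4 + 1/4·0 + 1/4·0 = 1/8.
Similarly for Rh via the father's Rh distribution: P(Rh-) = 3/8.
Independent loci: 1/8 × 3/8 = 3/64.

3/64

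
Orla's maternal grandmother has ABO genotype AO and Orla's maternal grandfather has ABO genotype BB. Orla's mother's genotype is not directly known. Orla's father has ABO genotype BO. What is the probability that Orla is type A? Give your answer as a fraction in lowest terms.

1/8

Orla's mother's ABO genotype from AO × BB: 1/2 AB, 1/2 BO.
Crossing each possibility with the father BO and summing P(type A): 1/2·1/4 + 1/2·0 = 1/8.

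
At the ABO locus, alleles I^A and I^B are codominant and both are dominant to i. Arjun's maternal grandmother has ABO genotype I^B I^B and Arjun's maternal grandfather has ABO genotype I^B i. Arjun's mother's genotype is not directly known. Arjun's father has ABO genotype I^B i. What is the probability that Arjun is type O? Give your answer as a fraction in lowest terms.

1/8

Arjun's mother's ABO genotype from I^B I^B × I^B i: 1/2 I^B I^B, 1/2 I^B i.
Crossing each possibility with the father I^B i and summing P(type O): 1/2·0 + 1/2·1/4 = 1/8.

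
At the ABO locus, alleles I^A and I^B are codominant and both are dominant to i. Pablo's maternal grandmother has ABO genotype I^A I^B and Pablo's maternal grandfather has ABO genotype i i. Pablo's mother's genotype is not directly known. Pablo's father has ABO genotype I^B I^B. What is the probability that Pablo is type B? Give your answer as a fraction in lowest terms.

Pablo's mother's ABO genotype from I^A I^B × i i: 1/2 I^A i, 1/2 I^B i.
Crossing each possibility with the father I^B I^B and summing P(type B): 1/2·1/2 + 1/2·1 = 3/4.

3/4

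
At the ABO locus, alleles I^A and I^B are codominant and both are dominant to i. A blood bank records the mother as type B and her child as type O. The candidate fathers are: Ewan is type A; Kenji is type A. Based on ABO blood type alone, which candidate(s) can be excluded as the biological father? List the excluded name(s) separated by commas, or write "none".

none

A candidate is excluded only if no genotype consistent with his phenotype could produce a type O child with a type B mother.
Every candidate has at least one consistent genotype combination, so none can be excluded.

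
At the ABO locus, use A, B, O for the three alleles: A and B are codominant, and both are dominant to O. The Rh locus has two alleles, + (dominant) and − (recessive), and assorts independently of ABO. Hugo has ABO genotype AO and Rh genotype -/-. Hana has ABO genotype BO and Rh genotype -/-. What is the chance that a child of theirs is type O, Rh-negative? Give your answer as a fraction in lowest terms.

ABO cross AO × BO → offspring phenotypes: 1/4 O, 1/4 A, 1/4 B, 1/4 AB.
Rh cross -/- × -/- → 1 Rh-.
Independent loci: P(type O, Rh-negative) = 1/4 × 1 = 1/4.

1/4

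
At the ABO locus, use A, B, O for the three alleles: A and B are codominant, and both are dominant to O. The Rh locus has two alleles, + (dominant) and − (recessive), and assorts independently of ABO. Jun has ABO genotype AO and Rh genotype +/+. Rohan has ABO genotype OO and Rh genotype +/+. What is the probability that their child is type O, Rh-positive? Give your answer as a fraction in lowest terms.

ABO cross AO × OO → offspring phenotypes: 1/2 O, 1/2 A.
Rh cross +/+ × +/+ → 1 Rh+.
Independent loci: P(type O, Rh-positive) = 1/2 × 1 = 1/2.

1/2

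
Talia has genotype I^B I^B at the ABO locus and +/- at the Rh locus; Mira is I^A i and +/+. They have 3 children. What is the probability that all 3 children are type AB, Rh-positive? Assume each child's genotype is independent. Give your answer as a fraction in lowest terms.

ABO cross I^B I^B × I^A i → 1/2 B, 1/2 AB.
Rh cross +/- × +/+ → 1 Rh+; so P(type AB, Rh-positive) = 1/2 × 1 = 1/2 per child.
All 3 independent: (1/2)^3 = 1/8.

1/8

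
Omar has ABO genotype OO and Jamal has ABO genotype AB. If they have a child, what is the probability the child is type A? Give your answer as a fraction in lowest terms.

1/2

ABO cross OO × AB → offspring phenotypes: 1/2 A, 1/2 B.
So P(type A) = 1/2.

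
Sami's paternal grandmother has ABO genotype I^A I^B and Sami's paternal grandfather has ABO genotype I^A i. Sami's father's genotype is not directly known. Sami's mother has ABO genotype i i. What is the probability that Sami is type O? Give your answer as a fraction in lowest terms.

Sami's father's ABO genotype from I^A I^B × I^A i: 1/4 I^A I^A, 1/4 I^A I^B, 1/4 I^A i, 1/4 I^B i.
Crossing each possibility with the mother i i and summing P(type O): 1/4·0 + 1/4·0 + 1/4·1/2 + 1/4·1/2 = 1/4.

1/4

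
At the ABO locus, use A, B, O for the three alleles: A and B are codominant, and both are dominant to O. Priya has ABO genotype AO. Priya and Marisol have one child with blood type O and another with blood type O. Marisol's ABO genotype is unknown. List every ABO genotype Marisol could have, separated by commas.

AO, BO, OO

For each candidate genotype of Marisol, check whether crossing it with AO can produce every observed child phenotype.
  AA → possible child types {A} ✗
  AB → possible child types {A, B, AB} ✗
  AO → possible child types {O, A} ✓
  BB → possible child types {B, AB} ✗
  BO → possible child types {O, A, B, AB} ✓
  OO → possible child types {O, A} ✓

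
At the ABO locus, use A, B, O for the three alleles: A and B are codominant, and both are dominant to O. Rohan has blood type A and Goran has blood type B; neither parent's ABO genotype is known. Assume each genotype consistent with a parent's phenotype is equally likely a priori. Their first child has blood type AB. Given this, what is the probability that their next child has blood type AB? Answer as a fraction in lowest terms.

Possible genotypes: Rohan ∈ {AA, AO}; Goran ∈ {BB, BO}.
Weight each parental genotype pair by prior × P(type-AB child):
  AA × BB: posterior weight 4/9; P(next child type AB) = 1.
  AA × BO: posterior weight 2/9; P(next child type AB) = 1/2.
  AO × BB: posterior weight 2/9; P(next child type AB) = 1/2.
  AO × BO: posterior weight 1/9; P(next child type AB) = 1/4.
Weighted sum = 25/36.

25/36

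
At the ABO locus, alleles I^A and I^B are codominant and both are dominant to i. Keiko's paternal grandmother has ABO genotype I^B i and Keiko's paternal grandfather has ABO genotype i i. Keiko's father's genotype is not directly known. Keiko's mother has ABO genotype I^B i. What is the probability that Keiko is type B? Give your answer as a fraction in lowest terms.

Keiko's father's ABO genotype from I^B i × i i: 1/2 I^B i, 1/2 i i.
Crossing each possibility with the mother I^B i and summing P(type B): 1/2·3/4 + 1/2·1/2 = 5/8.

5/8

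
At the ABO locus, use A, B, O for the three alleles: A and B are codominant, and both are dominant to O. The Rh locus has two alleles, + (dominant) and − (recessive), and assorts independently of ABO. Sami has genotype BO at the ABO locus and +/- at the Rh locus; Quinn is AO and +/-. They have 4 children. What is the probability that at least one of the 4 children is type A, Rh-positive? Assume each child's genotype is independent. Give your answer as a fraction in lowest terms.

36975/65536

ABO cross BO × AO → 1/4 O, 1/4 A, 1/4 B, 1/4 AB.
Rh cross +/- × +/- → 3/4 Rh+, 1/4 Rh-; so P(type A, Rh-positive) = 1/4 × 3/4 = 3/16 per child.
P(none) = (13/16)^4 = 28561/65536; P(at least one) = 1 − 28561/65536 = 36975/65536.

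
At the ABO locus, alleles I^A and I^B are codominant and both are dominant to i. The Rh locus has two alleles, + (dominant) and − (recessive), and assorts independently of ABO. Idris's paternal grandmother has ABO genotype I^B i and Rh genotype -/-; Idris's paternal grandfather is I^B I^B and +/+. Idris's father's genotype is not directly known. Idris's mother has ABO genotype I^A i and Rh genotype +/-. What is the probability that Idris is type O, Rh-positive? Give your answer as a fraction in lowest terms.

Idris's father's ABO genotype from I^B i × I^B I^B: 1/2 I^B I^B, 1/2 I^B i.
Crossing each possibility with the mother I^A i and summing P(type O): 1/2·0 + 1/2·1/4 = 1/8.
Similarly for Rh via the father's Rh distribution: P(Rh+) = 3/4.
Independent loci: 1/8 × 3/4 = 3/32.

3/32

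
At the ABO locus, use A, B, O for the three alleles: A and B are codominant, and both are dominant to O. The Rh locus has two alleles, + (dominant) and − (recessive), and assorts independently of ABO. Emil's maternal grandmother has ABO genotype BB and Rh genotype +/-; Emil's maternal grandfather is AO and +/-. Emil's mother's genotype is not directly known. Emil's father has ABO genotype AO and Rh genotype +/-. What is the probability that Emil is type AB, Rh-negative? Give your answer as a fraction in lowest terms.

Emil's mother's ABO genotype from BB × AO: 1/2 AB, 1/2 BO.
Crossing each possibility with the father AO and summing P(type AB): 1/2·1/4 + 1/2·1/4 = 1/4.
Similarly for Rh via the mother's Rh distribution: P(Rh-) = 1/4.
Independent loci: 1/4 × 1/4 = 1/16.

1/16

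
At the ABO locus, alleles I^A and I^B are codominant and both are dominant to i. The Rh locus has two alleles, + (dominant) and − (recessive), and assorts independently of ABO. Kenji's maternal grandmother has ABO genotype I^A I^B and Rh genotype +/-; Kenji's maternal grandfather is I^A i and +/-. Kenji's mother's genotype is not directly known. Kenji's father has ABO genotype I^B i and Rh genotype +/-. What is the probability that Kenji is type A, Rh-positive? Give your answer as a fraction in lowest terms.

Kenji's mother's ABO genotype from I^A I^B × I^A i: 1/4 I^A I^A, 1/4 I^A I^B, 1/4 I^A i, 1/4 I^B i.
Crossing each possibility with the father I^B i and summing P(type A): 1/4·1/2 + 1/4·1/4 + 1/4·1/4 + 1/4·0 = 1/4.
Similarly for Rh via the mother's Rh distribution: P(Rh+) = 3/4.
Independent loci: 1/4 × 3/4 = 3/16.

3/16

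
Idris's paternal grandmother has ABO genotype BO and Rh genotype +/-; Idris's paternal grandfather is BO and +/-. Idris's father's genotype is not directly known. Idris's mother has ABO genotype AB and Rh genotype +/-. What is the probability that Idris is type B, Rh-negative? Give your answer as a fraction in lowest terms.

1/8

Idris's father's ABO genotype from BO × BO: 1/4 BB, 1/2 BO, 1/4 OO.
Crossing each possibility with the mother AB and summing P(type B): 1/4·1/2 + 1/2·1/2 + 1/4·1/2 = 1/2.
Similarly for Rh via the father's Rh distribution: P(Rh-) = 1/4.
Independent loci: 1/2 × 1/4 = 1/8.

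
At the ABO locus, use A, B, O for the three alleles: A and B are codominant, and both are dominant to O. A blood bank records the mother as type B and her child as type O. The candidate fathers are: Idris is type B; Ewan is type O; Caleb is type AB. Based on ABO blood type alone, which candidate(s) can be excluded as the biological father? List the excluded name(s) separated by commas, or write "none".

A candidate is excluded only if no genotype consistent with his phenotype could produce a type O child with a type B mother.
Caleb (type AB): no genotype consistent with that phenotype can produce a type-O child with a type-B mother.

Caleb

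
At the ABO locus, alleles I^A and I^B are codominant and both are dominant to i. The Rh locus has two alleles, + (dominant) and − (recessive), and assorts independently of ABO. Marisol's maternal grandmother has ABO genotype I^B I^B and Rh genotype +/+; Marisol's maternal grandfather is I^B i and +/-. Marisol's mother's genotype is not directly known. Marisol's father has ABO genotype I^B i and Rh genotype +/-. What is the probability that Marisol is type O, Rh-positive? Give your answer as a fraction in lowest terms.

7/64

Marisol's mother's ABO genotype from I^B I^B × I^B i: 1/2 I^B I^B, 1/2 I^B i.
Crossing each possibility with the father I^B i and summing P(type O): 1/2·0 + 1/2·1/4 = 1/8.
Similarly for Rh via the mother's Rh distribution: P(Rh+) = 7/8.
Independent loci: 1/8 × 7/8 = 7/64.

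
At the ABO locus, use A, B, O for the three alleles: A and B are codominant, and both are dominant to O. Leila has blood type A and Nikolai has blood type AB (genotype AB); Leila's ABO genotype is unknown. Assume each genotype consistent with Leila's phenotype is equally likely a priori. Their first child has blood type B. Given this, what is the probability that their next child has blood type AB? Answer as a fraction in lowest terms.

1/4

Possible genotypes: Leila ∈ {AA, AO}; Nikolai ∈ {AB}.
Weight each parental genotype pair by prior × P(type-B child):
  AO × AB: posterior weight 1; P(next child type AB) = 1/4.
Weighted sum = 1/4.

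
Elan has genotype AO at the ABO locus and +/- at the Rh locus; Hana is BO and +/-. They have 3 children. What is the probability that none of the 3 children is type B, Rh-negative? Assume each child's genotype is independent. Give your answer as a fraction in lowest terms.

3375/4096

ABO cross AO × BO → 1/4 O, 1/4 A, 1/4 B, 1/4 AB.
Rh cross +/- × +/- → 3/4 Rh+, 1/4 Rh-; so P(type B, Rh-negative) = 1/4 × 1/4 = 1/16 per child.
P(not type B, Rh-negative) = 15/16 for one child; (15/16)^3 = 3375/4096.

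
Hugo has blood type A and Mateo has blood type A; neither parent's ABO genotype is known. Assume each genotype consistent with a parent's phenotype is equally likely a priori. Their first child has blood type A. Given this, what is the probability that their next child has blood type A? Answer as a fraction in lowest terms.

Possible genotypes: Hugo ∈ {I^A I^A, I^A i}; Mateo ∈ {I^A I^A, I^A i}.
Weight each parental genotype pair by prior × P(type-A child):
  I^A I^A × I^A I^A: posterior weight 4/15; P(next child type A) = 1.
  I^A I^A × I^A i: posterior weight 4/15; P(next child type A) = 1.
  I^A i × I^A I^A: posterior weight 4/15; P(next child type A) = 1.
  I^A i × I^A i: posterior weight 1/5; P(next child type A) = 3/4.
Weighted sum = 19/20.

19/20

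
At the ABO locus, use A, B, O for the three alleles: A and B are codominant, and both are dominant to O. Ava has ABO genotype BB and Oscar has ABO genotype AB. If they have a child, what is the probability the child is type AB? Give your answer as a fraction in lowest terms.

ABO cross BB × AB → offspring phenotypes: 1/2 B, 1/2 AB.
So P(type AB) = 1/2.

1/2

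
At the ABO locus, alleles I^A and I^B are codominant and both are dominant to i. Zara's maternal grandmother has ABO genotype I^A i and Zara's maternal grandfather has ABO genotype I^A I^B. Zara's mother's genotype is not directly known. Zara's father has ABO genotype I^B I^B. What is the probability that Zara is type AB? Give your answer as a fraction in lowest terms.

1/2

Zara's mother's ABO genotype from I^A i × I^A I^B: 1/4 I^A I^A, 1/4 I^A I^B, 1/4 I^A i, 1/4 I^B i.
Crossing each possibility with the father I^B I^B and summing P(type AB): 1/4·1 + 1/4·1/2 + 1/4·1/2 + 1/4·0 = 1/2.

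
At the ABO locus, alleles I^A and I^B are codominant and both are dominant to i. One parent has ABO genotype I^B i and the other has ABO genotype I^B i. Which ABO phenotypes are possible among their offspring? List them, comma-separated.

Gametes from I^B i × I^B i give offspring ABO genotypes I^B I^B, I^B i, i i, i.e. phenotypes O, B.

O, B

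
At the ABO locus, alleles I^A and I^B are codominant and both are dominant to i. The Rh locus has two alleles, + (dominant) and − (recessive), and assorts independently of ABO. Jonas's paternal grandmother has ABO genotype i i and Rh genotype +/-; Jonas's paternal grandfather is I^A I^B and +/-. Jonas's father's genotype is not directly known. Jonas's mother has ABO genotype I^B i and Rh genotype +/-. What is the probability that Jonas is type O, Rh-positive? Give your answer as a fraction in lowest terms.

3/16

Jonas's father's ABO genotype from i i × I^A I^B: 1/2 I^A i, 1/2 I^B i.
Crossing each possibility with the mother I^B i and summing P(type O): 1/2·1/4 + 1/2·1/4 = 1/4.
Similarly for Rh via the father's Rh distribution: P(Rh+) = 3/4.
Independent loci: 1/4 × 3/4 = 3/16.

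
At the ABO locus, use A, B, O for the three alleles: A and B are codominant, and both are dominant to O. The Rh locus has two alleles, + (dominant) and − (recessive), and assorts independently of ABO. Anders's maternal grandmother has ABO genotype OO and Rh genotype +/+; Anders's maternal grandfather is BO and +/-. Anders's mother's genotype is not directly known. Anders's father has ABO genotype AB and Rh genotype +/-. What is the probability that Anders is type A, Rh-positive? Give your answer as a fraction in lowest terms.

Anders's mother's ABO genotype from OO × BO: 1/2 BO, 1/2 OO.
Crossing each possibility with the father AB and summing P(type A): 1/2·1/4 + 1/2·1/2 = 3/8.
Similarly for Rh via the mother's Rh distribution: P(Rh+) = 7/8.
Independent loci: 3/8 × 7/8 = 21/64.

21/64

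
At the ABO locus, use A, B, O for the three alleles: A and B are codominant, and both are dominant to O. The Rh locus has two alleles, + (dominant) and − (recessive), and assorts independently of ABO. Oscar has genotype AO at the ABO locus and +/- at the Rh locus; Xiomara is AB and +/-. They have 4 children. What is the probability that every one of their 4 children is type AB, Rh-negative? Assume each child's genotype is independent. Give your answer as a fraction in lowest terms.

ABO cross AO × AB → 1/2 A, 1/4 B, 1/4 AB.
Rh cross +/- × +/- → 3/4 Rh+, 1/4 Rh-; so P(type AB, Rh-negative) = 1/4 × 1/4 = 1/16 per child.
All 4 independent: (1/16)^4 = 1/65536.

1/65536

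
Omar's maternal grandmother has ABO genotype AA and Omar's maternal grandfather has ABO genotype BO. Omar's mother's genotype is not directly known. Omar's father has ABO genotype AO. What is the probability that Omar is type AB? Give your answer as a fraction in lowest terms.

Omar's mother's ABO genotype from AA × BO: 1/2 AB, 1/2 AO.
Crossing each possibility with the father AO and summing P(type AB): 1/2·1/4 + 1/2·0 = 1/8.

1/8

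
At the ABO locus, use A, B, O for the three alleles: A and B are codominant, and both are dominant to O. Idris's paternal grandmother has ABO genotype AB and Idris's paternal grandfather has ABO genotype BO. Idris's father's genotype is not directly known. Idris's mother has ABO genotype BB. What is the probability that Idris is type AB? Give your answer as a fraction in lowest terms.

Idris's father's ABO genotype from AB × BO: 1/4 AB, 1/4 AO, 1/4 BB, 1/4 BO.
Crossing each possibility with the mother BB and summing P(type AB): 1/4·1/2 + 1/4·1/2 + 1/4·0 + 1/4·0 = 1/4.

1/4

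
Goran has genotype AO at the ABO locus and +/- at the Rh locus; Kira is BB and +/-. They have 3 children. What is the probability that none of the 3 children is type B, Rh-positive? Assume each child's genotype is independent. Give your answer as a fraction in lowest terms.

125/512

ABO cross AO × BB → 1/2 B, 1/2 AB.
Rh cross +/- × +/- → 3/4 Rh+, 1/4 Rh-; so P(type B, Rh-positive) = 1/2 × 3/4 = 3/8 per child.
P(not type B, Rh-positive) = 5/8 for one child; (5/8)^3 = 125/512.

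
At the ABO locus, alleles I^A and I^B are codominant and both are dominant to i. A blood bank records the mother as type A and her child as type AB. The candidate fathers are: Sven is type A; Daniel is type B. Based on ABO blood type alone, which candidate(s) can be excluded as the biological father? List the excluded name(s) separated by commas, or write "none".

A candidate is excluded only if no genotype consistent with his phenotype could produce a type AB child with a type A mother.
Sven (type A): no genotype consistent with that phenotype can produce a type-AB child with a type-A mother.

Sven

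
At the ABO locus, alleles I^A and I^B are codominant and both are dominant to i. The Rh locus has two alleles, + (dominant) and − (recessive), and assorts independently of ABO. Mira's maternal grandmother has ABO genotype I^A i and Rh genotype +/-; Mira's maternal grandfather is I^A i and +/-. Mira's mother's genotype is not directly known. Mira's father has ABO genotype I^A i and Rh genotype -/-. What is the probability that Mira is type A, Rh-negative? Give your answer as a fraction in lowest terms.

Mira's mother's ABO genotype from I^A i × I^A i: 1/4 I^A I^A, 1/2 I^A i, 1/4 i i.
Crossing each possibility with the father I^A i and summing P(type A): 1/4·1 + 1/2·3/4 + 1/4·1/2 = 3/4.
Similarly for Rh via the mother's Rh distribution: P(Rh-) = 1/2.
Independent loci: 3/4 × 1/2 = 3/8.

3/8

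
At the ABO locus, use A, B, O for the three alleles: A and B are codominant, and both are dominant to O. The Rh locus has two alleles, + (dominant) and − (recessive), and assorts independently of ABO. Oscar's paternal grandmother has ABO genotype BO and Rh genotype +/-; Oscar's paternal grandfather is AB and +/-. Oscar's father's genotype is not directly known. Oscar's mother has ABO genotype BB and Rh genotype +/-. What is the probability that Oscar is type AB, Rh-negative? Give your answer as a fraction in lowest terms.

Oscar's father's ABO genotype from BO × AB: 1/4 AB, 1/4 AO, 1/4 BB, 1/4 BO.
Crossing each possibility with the mother BB and summing P(type AB): 1/4·1/2 + 1/4·1/2 + 1/4·0 + 1/4·0 = 1/4.
Similarly for Rh via the father's Rh distribution: P(Rh-) = 1/4.
Independent loci: 1/4 × 1/4 = 1/16.

1/16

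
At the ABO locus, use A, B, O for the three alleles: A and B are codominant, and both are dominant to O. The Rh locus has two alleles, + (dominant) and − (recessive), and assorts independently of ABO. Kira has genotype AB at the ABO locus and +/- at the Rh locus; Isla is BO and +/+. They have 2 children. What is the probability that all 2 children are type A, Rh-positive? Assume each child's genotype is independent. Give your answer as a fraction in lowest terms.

1/16

ABO cross AB × BO → 1/4 A, 1/2 B, 1/4 AB.
Rh cross +/- × +/+ → 1 Rh+; so P(type A, Rh-positive) = 1/4 × 1 = 1/4 per child.
All 2 independent: (1/4)^2 = 1/16.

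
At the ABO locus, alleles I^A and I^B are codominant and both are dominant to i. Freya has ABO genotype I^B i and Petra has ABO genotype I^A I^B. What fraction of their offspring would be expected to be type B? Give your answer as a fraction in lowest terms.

ABO cross I^B i × I^A I^B → offspring phenotypes: 1/4 A, 1/2 B, 1/4 AB.
So P(type B) = 1/2.

1/2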